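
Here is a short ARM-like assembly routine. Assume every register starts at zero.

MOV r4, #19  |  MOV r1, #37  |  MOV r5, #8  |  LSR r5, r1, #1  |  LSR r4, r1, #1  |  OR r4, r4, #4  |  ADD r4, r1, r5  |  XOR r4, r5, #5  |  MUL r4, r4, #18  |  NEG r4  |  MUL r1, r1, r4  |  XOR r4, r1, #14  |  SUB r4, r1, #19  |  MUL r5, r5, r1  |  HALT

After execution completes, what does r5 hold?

-275724

MOV r4, #19 → r4=19
MOV r1, #37 → r1=37
MOV r5, #8 → r5=8
LSR r5, r1, #1 → r5=37>>1=18
LSR r4, r1, #1 → r4=37>>1=18
OR r4, r4, #4 → r4=18|4=22
ADD r4, r1, r5 → r4=37+18=55
XOR r4, r5, #5 → r4=18^5=23
MUL r4, r4, #18 → r4=23*18=414
NEG r4 → r4=-(414)=-414
MUL r1, r1, r4 → r1=37*(-414)=-15318
XOR r4, r1, #14 → r4=(-15318)^14=-15324
SUB r4, r1, #19 → r4=(-15318)-19=-15337
MUL r5, r5, r1 → r5=18*(-15318)=-275724
halt.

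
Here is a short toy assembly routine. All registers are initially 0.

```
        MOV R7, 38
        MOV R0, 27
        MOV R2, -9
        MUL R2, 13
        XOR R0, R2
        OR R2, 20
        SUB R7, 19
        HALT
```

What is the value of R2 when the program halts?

MOV R7, 38 → R7=38
MOV R0, 27 → R0=27
MOV R2, -9 → R2=-9
MUL R2, 13 → R2=(-9)*13=-117
XOR R0, R2 → R0=27^(-117)=-112
OR R2, 20 → R2=(-117)|20=-97
SUB R7, 19 → R7=38-19=19
halt.

-97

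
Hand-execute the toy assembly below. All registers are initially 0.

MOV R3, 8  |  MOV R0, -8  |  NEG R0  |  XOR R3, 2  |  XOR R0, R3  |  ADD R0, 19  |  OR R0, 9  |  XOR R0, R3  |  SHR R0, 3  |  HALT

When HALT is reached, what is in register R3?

10

after MOV R3, 8: R3=8
after MOV R0, -8: R0=-8
after NEG R0: R0=-(-8)=8
after XOR R3, 2: R3=8^2=10
after XOR R0, R3: R0=8^10=2
after ADD R0, 19: R0=2+19=21
after OR R0, 9: R0=21|9=29
after XOR R0, R3: R0=29^10=23
after SHR R0, 3: R0=23>>3=2
halt.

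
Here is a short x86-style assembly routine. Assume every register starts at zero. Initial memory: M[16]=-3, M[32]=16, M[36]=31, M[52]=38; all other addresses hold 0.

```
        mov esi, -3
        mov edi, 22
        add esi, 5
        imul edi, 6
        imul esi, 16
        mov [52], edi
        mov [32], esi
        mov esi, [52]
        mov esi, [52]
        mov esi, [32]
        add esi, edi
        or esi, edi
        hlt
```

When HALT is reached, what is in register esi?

164

after mov esi, -3: esi=-3
after mov edi, 22: edi=22
after add esi, 5: esi=(-3)+5=2
after imul edi, 6: edi=22*6=132
after imul esi, 16: esi=2*16=32
mov [52], edi → M[52]=132
mov [32], esi → M[32]=32
after mov esi, [52]: esi=M[52]=132
after mov esi, [52]: esi=M[52]=132
after mov esi, [32]: esi=M[32]=32
after add esi, edi: esi=32+132=164
after or esi, edi: esi=164|132=164
halt.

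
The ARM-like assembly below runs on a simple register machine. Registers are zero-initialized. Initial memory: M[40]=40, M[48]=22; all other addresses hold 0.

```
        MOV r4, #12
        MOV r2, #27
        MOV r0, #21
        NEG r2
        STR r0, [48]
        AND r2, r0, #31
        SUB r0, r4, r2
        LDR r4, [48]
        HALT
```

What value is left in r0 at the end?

-9

after MOV r4, #12: r4=12
after MOV r2, #27: r2=27
after MOV r0, #21: r0=21
after NEG r2: r2=-(27)=-27
STR r0, [48] → M[48]=21
after AND r2, r0, #31: r2=21&31=21
after SUB r0, r4, r2: r0=12-21=-9
after LDR r4, [48]: r4=M[48]=21
halt.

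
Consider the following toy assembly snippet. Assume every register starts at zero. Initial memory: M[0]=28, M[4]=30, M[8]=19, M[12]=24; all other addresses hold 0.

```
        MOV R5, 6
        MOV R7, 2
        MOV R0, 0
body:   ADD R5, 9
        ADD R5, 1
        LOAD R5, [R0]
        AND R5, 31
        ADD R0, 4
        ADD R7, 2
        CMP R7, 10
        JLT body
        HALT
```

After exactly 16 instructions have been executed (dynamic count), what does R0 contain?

R5=6
R7=2
R0=0
R5=6+9=15
R5=15+1=16
R5=M[0]=28
R5=28&31=28
R0=0+4=4
R7=2+2=4
CMP R7, 10  (cmp 4,10)
JLT body: taken
R5=28+9=37
R5=37+1=38
R5=M[4]=30
R5=30&31=30
R0=4+4=8
After step 16: R0 = 8.

8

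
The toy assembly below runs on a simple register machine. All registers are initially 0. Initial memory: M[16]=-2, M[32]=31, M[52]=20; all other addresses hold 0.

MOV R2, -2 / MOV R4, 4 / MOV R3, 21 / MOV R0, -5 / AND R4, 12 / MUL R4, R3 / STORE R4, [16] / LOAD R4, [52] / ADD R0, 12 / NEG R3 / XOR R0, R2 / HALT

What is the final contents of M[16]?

84

after MOV R2, -2: R2=-2
after MOV R4, 4: R4=4
after MOV R3, 21: R3=21
after MOV R0, -5: R0=-5
after AND R4, 12: R4=4&12=4
after MUL R4, R3: R4=4*21=84
STORE R4, [16] → M[16]=84
after LOAD R4, [52]: R4=M[52]=20
after ADD R0, 12: R0=(-5)+12=7
after NEG R3: R3=-(21)=-21
after XOR R0, R2: R0=7^(-2)=-7
halt.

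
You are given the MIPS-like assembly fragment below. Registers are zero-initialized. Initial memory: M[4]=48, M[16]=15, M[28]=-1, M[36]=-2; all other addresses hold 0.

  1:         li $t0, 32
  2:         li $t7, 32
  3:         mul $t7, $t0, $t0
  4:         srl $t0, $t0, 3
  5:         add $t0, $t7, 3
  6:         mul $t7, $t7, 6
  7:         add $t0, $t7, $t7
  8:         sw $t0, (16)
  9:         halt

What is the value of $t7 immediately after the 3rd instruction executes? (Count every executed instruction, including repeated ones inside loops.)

1024

after li $t0, 32: $t0=32
after li $t7, 32: $t7=32
after mul $t7, $t0, $t0: $t7=32*32=1024
After step 3: $t7 = 1024.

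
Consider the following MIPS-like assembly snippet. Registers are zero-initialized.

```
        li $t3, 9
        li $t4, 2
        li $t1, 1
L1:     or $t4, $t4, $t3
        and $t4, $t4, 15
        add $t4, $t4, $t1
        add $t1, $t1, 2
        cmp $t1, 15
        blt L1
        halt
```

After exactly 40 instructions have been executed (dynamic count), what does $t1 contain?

13

after li $t3, 9: $t3=9
after li $t4, 2: $t4=2
after li $t1, 1: $t1=1
after or $t4, $t4, $t3: $t4=2|9=11
after and $t4, $t4, 15: $t4=11&15=11
after add $t4, $t4, $t1: $t4=11+1=12
after add $t1, $t1, 2: $t1=1+2=3
cmp $t1, 15  (cmp 3,15)
blt L1: taken
after or $t4, $t4, $t3: $t4=12|9=13
after and $t4, $t4, 15: $t4=13&15=13
after add $t4, $t4, $t1: $t4=13+3=16
after add $t1, $t1, 2: $t1=3+2=5
cmp $t1, 15  (cmp 5,15)
blt L1: taken
after or $t4, $t4, $t3: $t4=16|9=25
after and $t4, $t4, 15: $t4=25&15=9
after add $t4, $t4, $t1: $t4=9+5=14
after add $t1, $t1, 2: $t1=5+2=7
cmp $t1, 15  (cmp 7,15)
blt L1: taken
after or $t4, $t4, $t3: $t4=14|9=15
after and $t4, $t4, 15: $t4=15&15=15
after add $t4, $t4, $t1: $t4=15+7=22
after add $t1, $t1, 2: $t1=7+2=9
cmp $t1, 15  (cmp 9,15)
blt L1: taken
after or $t4, $t4, $t3: $t4=22|9=31
after and $t4, $t4, 15: $t4=31&15=15
after add $t4, $t4, $t1: $t4=15+9=24
after add $t1, $t1, 2: $t1=9+2=11
cmp $t1, 15  (cmp 11,15)
blt L1: taken
after or $t4, $t4, $t3: $t4=24|9=25
after and $t4, $t4, 15: $t4=25&15=9
after add $t4, $t4, $t1: $t4=9+11=20
after add $t1, $t1, 2: $t1=11+2=13
cmp $t1, 15  (cmp 13,15)
blt L1: taken
after or $t4, $t4, $t3: $t4=20|9=29
After step 40: $t1 = 13.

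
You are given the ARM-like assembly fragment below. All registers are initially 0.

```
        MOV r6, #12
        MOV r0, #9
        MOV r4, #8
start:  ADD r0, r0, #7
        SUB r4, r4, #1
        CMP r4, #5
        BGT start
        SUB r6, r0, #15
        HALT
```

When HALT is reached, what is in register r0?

30

MOV r6, #12 → r6=12
MOV r0, #9 → r0=9
MOV r4, #8 → r4=8
ADD r0, r0, #7 → r0=9+7=16
SUB r4, r4, #1 → r4=8-1=7
CMP r4, #5  (cmp 7,5)
BGT start: taken
ADD r0, r0, #7 → r0=16+7=23
SUB r4, r4, #1 → r4=7-1=6
CMP r4, #5  (cmp 6,5)
BGT start: taken
ADD r0, r0, #7 → r0=23+7=30
SUB r4, r4, #1 → r4=6-1=5
CMP r4, #5  (cmp 5,5)
BGT start: not taken
SUB r6, r0, #15 → r6=30-15=15
halt.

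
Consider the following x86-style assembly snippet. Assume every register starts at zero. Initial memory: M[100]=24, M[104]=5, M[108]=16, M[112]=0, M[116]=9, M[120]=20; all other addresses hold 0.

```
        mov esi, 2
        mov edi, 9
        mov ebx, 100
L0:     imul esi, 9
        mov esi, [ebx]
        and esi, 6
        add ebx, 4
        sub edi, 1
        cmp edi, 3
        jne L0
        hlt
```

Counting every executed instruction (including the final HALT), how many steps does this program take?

46

after mov esi, 2: esi=2
after mov edi, 9: edi=9
after mov ebx, 100: ebx=100
after imul esi, 9: esi=2*9=18
after mov esi, [ebx]: esi=M[100]=24
after and esi, 6: esi=24&6=0
after add ebx, 4: ebx=100+4=104
after sub edi, 1: edi=9-1=8
cmp edi, 3  (cmp 8,3)
jne L0: taken
after imul esi, 9: esi=0*9=0
after mov esi, [ebx]: esi=M[104]=5
after and esi, 6: esi=5&6=4
after add ebx, 4: ebx=104+4=108
after sub edi, 1: edi=8-1=7
cmp edi, 3  (cmp 7,3)
jne L0: taken
after imul esi, 9: esi=4*9=36
after mov esi, [ebx]: esi=M[108]=16
after and esi, 6: esi=16&6=0
after add ebx, 4: ebx=108+4=112
after sub edi, 1: edi=7-1=6
cmp edi, 3  (cmp 6,3)
jne L0: taken
after imul esi, 9: esi=0*9=0
after mov esi, [ebx]: esi=M[112]=0
after and esi, 6: esi=0&6=0
after add ebx, 4: ebx=112+4=116
after sub edi, 1: edi=6-1=5
cmp edi, 3  (cmp 5,3)
jne L0: taken
after imul esi, 9: esi=0*9=0
after mov esi, [ebx]: esi=M[116]=9
after and esi, 6: esi=9&6=0
after add ebx, 4: ebx=116+4=120
after sub edi, 1: edi=5-1=4
cmp edi, 3  (cmp 4,3)
jne L0: taken
after imul esi, 9: esi=0*9=0
after mov esi, [ebx]: esi=M[120]=20
after and esi, 6: esi=20&6=4
after add ebx, 4: ebx=120+4=124
after sub edi, 1: edi=4-1=3
cmp edi, 3  (cmp 3,3)
jne L0: not taken
halt.
Total executed instructions: 46.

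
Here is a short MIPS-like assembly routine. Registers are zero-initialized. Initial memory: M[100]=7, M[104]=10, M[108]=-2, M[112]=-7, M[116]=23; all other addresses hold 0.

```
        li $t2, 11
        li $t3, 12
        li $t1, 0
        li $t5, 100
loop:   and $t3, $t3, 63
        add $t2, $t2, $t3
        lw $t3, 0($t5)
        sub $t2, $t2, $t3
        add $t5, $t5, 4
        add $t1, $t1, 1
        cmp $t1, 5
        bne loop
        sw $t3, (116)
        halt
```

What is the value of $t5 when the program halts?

li $t2, 11 → $t2=11
li $t3, 12 → $t3=12
li $t1, 0 → $t1=0
li $t5, 100 → $t5=100
and $t3, $t3, 63 → $t3=12&63=12
add $t2, $t2, $t3 → $t2=11+12=23
lw $t3, 0($t5) → $t3=M[100]=7
sub $t2, $t2, $t3 → $t2=23-7=16
add $t5, $t5, 4 → $t5=100+4=104
add $t1, $t1, 1 → $t1=0+1=1
cmp $t1, 5  (cmp 1,5)
bne loop: taken
and $t3, $t3, 63 → $t3=7&63=7
add $t2, $t2, $t3 → $t2=16+7=23
lw $t3, 0($t5) → $t3=M[104]=10
sub $t2, $t2, $t3 → $t2=23-10=13
add $t5, $t5, 4 → $t5=104+4=108
add $t1, $t1, 1 → $t1=1+1=2
cmp $t1, 5  (cmp 2,5)
bne loop: taken
and $t3, $t3, 63 → $t3=10&63=10
add $t2, $t2, $t3 → $t2=13+10=23
lw $t3, 0($t5) → $t3=M[108]=-2
sub $t2, $t2, $t3 → $t2=23-(-2)=25
add $t5, $t5, 4 → $t5=108+4=112
add $t1, $t1, 1 → $t1=2+1=3
cmp $t1, 5  (cmp 3,5)
bne loop: taken
and $t3, $t3, 63 → $t3=(-2)&63=62
add $t2, $t2, $t3 → $t2=25+62=87
lw $t3, 0($t5) → $t3=M[112]=-7
sub $t2, $t2, $t3 → $t2=87-(-7)=94
add $t5, $t5, 4 → $t5=112+4=116
add $t1, $t1, 1 → $t1=3+1=4
cmp $t1, 5  (cmp 4,5)
bne loop: taken
and $t3, $t3, 63 → $t3=(-7)&63=57
add $t2, $t2, $t3 → $t2=94+57=151
lw $t3, 0($t5) → $t3=M[116]=23
sub $t2, $t2, $t3 → $t2=151-23=128
add $t5, $t5, 4 → $t5=116+4=120
add $t1, $t1, 1 → $t1=4+1=5
cmp $t1, 5  (cmp 5,5)
bne loop: not taken
sw $t3, (116) → M[116]=23
halt.

120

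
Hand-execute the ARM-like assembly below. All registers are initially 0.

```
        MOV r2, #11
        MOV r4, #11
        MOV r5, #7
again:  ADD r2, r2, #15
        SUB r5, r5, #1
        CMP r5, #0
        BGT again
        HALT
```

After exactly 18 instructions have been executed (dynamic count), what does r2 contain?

71

r2=11
r4=11
r5=7
r2=11+15=26
r5=7-1=6
CMP r5, #0  (cmp 6,0)
BGT again: taken
r2=26+15=41
r5=6-1=5
CMP r5, #0  (cmp 5,0)
BGT again: taken
r2=41+15=56
r5=5-1=4
CMP r5, #0  (cmp 4,0)
BGT again: taken
r2=56+15=71
r5=4-1=3
CMP r5, #0  (cmp 3,0)
After step 18: r2 = 71.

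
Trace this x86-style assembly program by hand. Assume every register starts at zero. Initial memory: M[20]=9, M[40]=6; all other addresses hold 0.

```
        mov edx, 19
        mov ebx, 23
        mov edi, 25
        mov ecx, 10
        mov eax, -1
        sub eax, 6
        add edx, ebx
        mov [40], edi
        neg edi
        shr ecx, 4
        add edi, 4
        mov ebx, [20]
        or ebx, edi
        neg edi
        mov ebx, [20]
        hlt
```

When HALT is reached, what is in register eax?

edx=19
ebx=23
edi=25
ecx=10
eax=-1
eax=(-1)-6=-7
edx=19+23=42
mov [40], edi → M[40]=25
edi=-(25)=-25
ecx=10>>4=0
edi=(-25)+4=-21
ebx=M[20]=9
ebx=9|(-21)=-21
edi=-(-21)=21
ebx=M[20]=9
halt.

-7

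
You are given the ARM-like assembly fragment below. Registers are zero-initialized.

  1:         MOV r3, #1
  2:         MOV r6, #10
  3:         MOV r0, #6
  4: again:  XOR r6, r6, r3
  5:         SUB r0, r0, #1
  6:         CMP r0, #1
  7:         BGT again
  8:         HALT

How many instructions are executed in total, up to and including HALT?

24

MOV r3, #1 → r3=1
MOV r6, #10 → r6=10
MOV r0, #6 → r0=6
XOR r6, r6, r3 → r6=10^1=11
SUB r0, r0, #1 → r0=6-1=5
CMP r0, #1  (cmp 5,1)
BGT again: taken
XOR r6, r6, r3 → r6=11^1=10
SUB r0, r0, #1 → r0=5-1=4
CMP r0, #1  (cmp 4,1)
BGT again: taken
XOR r6, r6, r3 → r6=10^1=11
SUB r0, r0, #1 → r0=4-1=3
CMP r0, #1  (cmp 3,1)
BGT again: taken
XOR r6, r6, r3 → r6=11^1=10
SUB r0, r0, #1 → r0=3-1=2
CMP r0, #1  (cmp 2,1)
BGT again: taken
XOR r6, r6, r3 → r6=10^1=11
SUB r0, r0, #1 → r0=2-1=1
CMP r0, #1  (cmp 1,1)
BGT again: not taken
halt.
Total executed instructions: 24.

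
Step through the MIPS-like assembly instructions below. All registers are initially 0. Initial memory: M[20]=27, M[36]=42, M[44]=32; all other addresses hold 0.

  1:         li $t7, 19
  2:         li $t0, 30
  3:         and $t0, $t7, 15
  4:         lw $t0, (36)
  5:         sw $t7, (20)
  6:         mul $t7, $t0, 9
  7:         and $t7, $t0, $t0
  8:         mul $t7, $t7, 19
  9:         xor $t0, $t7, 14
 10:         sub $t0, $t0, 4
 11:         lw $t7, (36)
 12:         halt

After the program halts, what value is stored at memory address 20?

19

li $t7, 19 → $t7=19
li $t0, 30 → $t0=30
and $t0, $t7, 15 → $t0=19&15=3
lw $t0, (36) → $t0=M[36]=42
sw $t7, (20) → M[20]=19
mul $t7, $t0, 9 → $t7=42*9=378
and $t7, $t0, $t0 → $t7=42&42=42
mul $t7, $t7, 19 → $t7=42*19=798
xor $t0, $t7, 14 → $t0=798^14=784
sub $t0, $t0, 4 → $t0=784-4=780
lw $t7, (36) → $t7=M[36]=42
halt.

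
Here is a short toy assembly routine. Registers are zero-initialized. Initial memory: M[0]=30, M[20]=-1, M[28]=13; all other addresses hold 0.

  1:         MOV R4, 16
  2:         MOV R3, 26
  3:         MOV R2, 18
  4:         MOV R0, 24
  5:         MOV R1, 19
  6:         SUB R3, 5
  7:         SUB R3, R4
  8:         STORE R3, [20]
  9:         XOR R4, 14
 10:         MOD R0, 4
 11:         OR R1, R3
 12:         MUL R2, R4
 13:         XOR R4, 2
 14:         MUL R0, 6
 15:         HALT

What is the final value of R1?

MOV R4, 16 → R4=16
MOV R3, 26 → R3=26
MOV R2, 18 → R2=18
MOV R0, 24 → R0=24
MOV R1, 19 → R1=19
SUB R3, 5 → R3=26-5=21
SUB R3, R4 → R3=21-16=5
STORE R3, [20] → M[20]=5
XOR R4, 14 → R4=16^14=30
MOD R0, 4 → R0=24%4=0
OR R1, R3 → R1=19|5=23
MUL R2, R4 → R2=18*30=540
XOR R4, 2 → R4=30^2=28
MUL R0, 6 → R0=0*6=0
halt.

23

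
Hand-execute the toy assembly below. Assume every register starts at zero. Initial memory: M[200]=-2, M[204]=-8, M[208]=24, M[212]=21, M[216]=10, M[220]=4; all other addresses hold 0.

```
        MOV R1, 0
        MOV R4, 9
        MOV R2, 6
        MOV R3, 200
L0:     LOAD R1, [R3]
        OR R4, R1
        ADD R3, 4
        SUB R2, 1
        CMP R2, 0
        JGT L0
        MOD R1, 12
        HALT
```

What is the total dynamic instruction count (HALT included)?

R1=0
R4=9
R2=6
R3=200
R1=M[200]=-2
R4=9|(-2)=-1
R3=200+4=204
R2=6-1=5
CMP R2, 0  (cmp 5,0)
JGT L0: taken
R1=M[204]=-8
R4=(-1)|(-8)=-1
R3=204+4=208
R2=5-1=4
CMP R2, 0  (cmp 4,0)
JGT L0: taken
R1=M[208]=24
R4=(-1)|24=-1
R3=208+4=212
R2=4-1=3
CMP R2, 0  (cmp 3,0)
JGT L0: taken
R1=M[212]=21
R4=(-1)|21=-1
R3=212+4=216
R2=3-1=2
CMP R2, 0  (cmp 2,0)
JGT L0: taken
R1=M[216]=10
R4=(-1)|10=-1
R3=216+4=220
R2=2-1=1
CMP R2, 0  (cmp 1,0)
JGT L0: taken
R1=M[220]=4
R4=(-1)|4=-1
R3=220+4=224
R2=1-1=0
CMP R2, 0  (cmp 0,0)
JGT L0: not taken
R1=4%12=4
halt.
Total executed instructions: 42.

42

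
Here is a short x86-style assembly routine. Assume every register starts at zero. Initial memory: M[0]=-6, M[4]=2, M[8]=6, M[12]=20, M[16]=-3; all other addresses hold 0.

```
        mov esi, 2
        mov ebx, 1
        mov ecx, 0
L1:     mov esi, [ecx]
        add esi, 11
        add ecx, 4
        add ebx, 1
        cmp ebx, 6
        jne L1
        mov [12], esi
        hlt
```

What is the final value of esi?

after mov esi, 2: esi=2
after mov ebx, 1: ebx=1
after mov ecx, 0: ecx=0
after mov esi, [ecx]: esi=M[0]=-6
after add esi, 11: esi=(-6)+11=5
after add ecx, 4: ecx=0+4=4
after add ebx, 1: ebx=1+1=2
cmp ebx, 6  (cmp 2,6)
jne L1: taken
after mov esi, [ecx]: esi=M[4]=2
after add esi, 11: esi=2+11=13
after add ecx, 4: ecx=4+4=8
after add ebx, 1: ebx=2+1=3
cmp ebx, 6  (cmp 3,6)
jne L1: taken
after mov esi, [ecx]: esi=M[8]=6
after add esi, 11: esi=6+11=17
after add ecx, 4: ecx=8+4=12
after add ebx, 1: ebx=3+1=4
cmp ebx, 6  (cmp 4,6)
jne L1: taken
after mov esi, [ecx]: esi=M[12]=20
after add esi, 11: esi=20+11=31
after add ecx, 4: ecx=12+4=16
after add ebx, 1: ebx=4+1=5
cmp ebx, 6  (cmp 5,6)
jne L1: taken
after mov esi, [ecx]: esi=M[16]=-3
after add esi, 11: esi=(-3)+11=8
after add ecx, 4: ecx=16+4=20
after add ebx, 1: ebx=5+1=6
cmp ebx, 6  (cmp 6,6)
jne L1: not taken
mov [12], esi → M[12]=8
halt.

8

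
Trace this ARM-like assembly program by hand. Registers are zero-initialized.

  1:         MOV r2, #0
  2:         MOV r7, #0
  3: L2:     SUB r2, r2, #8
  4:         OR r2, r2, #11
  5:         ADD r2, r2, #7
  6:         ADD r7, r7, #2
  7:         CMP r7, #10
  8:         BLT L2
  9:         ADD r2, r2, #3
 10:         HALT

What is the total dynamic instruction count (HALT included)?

34

r2=0
r7=0
r2=0-8=-8
r2=(-8)|11=-5
r2=(-5)+7=2
r7=0+2=2
CMP r7, #10  (cmp 2,10)
BLT L2: taken
r2=2-8=-6
r2=(-6)|11=-5
r2=(-5)+7=2
r7=2+2=4
CMP r7, #10  (cmp 4,10)
BLT L2: taken
r2=2-8=-6
r2=(-6)|11=-5
r2=(-5)+7=2
r7=4+2=6
CMP r7, #10  (cmp 6,10)
BLT L2: taken
r2=2-8=-6
r2=(-6)|11=-5
r2=(-5)+7=2
r7=6+2=8
CMP r7, #10  (cmp 8,10)
BLT L2: taken
r2=2-8=-6
r2=(-6)|11=-5
r2=(-5)+7=2
r7=8+2=10
CMP r7, #10  (cmp 10,10)
BLT L2: not taken
r2=2+3=5
halt.
Total executed instructions: 34.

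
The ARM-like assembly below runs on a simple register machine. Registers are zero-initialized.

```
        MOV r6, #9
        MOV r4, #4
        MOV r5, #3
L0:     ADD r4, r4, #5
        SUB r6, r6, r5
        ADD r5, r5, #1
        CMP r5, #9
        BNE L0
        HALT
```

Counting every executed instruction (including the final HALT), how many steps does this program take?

34

after MOV r6, #9: r6=9
after MOV r4, #4: r4=4
after MOV r5, #3: r5=3
after ADD r4, r4, #5: r4=4+5=9
after SUB r6, r6, r5: r6=9-3=6
after ADD r5, r5, #1: r5=3+1=4
CMP r5, #9  (cmp 4,9)
BNE L0: taken
after ADD r4, r4, #5: r4=9+5=14
after SUB r6, r6, r5: r6=6-4=2
after ADD r5, r5, #1: r5=4+1=5
CMP r5, #9  (cmp 5,9)
BNE L0: taken
after ADD r4, r4, #5: r4=14+5=19
after SUB r6, r6, r5: r6=2-5=-3
after ADD r5, r5, #1: r5=5+1=6
CMP r5, #9  (cmp 6,9)
BNE L0: taken
after ADD r4, r4, #5: r4=19+5=24
after SUB r6, r6, r5: r6=(-3)-6=-9
after ADD r5, r5, #1: r5=6+1=7
CMP r5, #9  (cmp 7,9)
BNE L0: taken
after ADD r4, r4, #5: r4=24+5=29
after SUB r6, r6, r5: r6=(-9)-7=-16
after ADD r5, r5, #1: r5=7+1=8
CMP r5, #9  (cmp 8,9)
BNE L0: taken
after ADD r4, r4, #5: r4=29+5=34
after SUB r6, r6, r5: r6=(-16)-8=-24
after ADD r5, r5, #1: r5=8+1=9
CMP r5, #9  (cmp 9,9)
BNE L0: not taken
halt.
Total executed instructions: 34.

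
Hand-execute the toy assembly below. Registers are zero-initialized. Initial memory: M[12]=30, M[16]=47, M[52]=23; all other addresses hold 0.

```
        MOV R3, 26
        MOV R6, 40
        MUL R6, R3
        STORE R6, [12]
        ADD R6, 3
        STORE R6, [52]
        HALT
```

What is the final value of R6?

after MOV R3, 26: R3=26
after MOV R6, 40: R6=40
after MUL R6, R3: R6=40*26=1040
STORE R6, [12] → M[12]=1040
after ADD R6, 3: R6=1040+3=1043
STORE R6, [52] → M[52]=1043
halt.

1043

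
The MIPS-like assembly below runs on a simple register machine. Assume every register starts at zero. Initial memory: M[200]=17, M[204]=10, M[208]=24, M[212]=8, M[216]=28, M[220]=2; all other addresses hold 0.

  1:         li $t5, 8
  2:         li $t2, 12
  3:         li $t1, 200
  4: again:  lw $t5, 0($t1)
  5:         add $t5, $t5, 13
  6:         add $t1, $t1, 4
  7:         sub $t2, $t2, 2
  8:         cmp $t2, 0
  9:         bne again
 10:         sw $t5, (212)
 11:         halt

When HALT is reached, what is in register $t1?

224

$t5=8
$t2=12
$t1=200
$t5=M[200]=17
$t5=17+13=30
$t1=200+4=204
$t2=12-2=10
cmp $t2, 0  (cmp 10,0)
bne again: taken
$t5=M[204]=10
$t5=10+13=23
$t1=204+4=208
$t2=10-2=8
cmp $t2, 0  (cmp 8,0)
bne again: taken
$t5=M[208]=24
$t5=24+13=37
$t1=208+4=212
$t2=8-2=6
cmp $t2, 0  (cmp 6,0)
bne again: taken
$t5=M[212]=8
$t5=8+13=21
$t1=212+4=216
$t2=6-2=4
cmp $t2, 0  (cmp 4,0)
bne again: taken
$t5=M[216]=28
$t5=28+13=41
$t1=216+4=220
$t2=4-2=2
cmp $t2, 0  (cmp 2,0)
bne again: taken
$t5=M[220]=2
$t5=2+13=15
$t1=220+4=224
$t2=2-2=0
cmp $t2, 0  (cmp 0,0)
bne again: not taken
sw $t5, (212) → M[212]=15
halt.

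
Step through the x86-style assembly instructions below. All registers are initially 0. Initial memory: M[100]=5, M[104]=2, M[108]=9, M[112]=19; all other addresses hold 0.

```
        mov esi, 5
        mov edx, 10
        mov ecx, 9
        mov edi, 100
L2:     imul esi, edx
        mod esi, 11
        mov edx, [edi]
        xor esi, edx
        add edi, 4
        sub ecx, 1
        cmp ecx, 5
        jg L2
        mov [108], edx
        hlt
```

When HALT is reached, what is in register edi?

mov esi, 5 → esi=5
mov edx, 10 → edx=10
mov ecx, 9 → ecx=9
mov edi, 100 → edi=100
imul esi, edx → esi=5*10=50
mod esi, 11 → esi=50%11=6
mov edx, [edi] → edx=M[100]=5
xor esi, edx → esi=6^5=3
add edi, 4 → edi=100+4=104
sub ecx, 1 → ecx=9-1=8
cmp ecx, 5  (cmp 8,5)
jg L2: taken
imul esi, edx → esi=3*5=15
mod esi, 11 → esi=15%11=4
mov edx, [edi] → edx=M[104]=2
xor esi, edx → esi=4^2=6
add edi, 4 → edi=104+4=108
sub ecx, 1 → ecx=8-1=7
cmp ecx, 5  (cmp 7,5)
jg L2: taken
imul esi, edx → esi=6*2=12
mod esi, 11 → esi=12%11=1
mov edx, [edi] → edx=M[108]=9
xor esi, edx → esi=1^9=8
add edi, 4 → edi=108+4=112
sub ecx, 1 → ecx=7-1=6
cmp ecx, 5  (cmp 6,5)
jg L2: taken
imul esi, edx → esi=8*9=72
mod esi, 11 → esi=72%11=6
mov edx, [edi] → edx=M[112]=19
xor esi, edx → esi=6^19=21
add edi, 4 → edi=112+4=116
sub ecx, 1 → ecx=6-1=5
cmp ecx, 5  (cmp 5,5)
jg L2: not taken
mov [108], edx → M[108]=19
halt.

116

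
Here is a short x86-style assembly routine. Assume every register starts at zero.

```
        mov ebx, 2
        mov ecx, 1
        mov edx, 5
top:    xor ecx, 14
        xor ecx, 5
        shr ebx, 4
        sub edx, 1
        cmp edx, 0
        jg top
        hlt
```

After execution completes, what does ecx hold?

mov ebx, 2 → ebx=2
mov ecx, 1 → ecx=1
mov edx, 5 → edx=5
xor ecx, 14 → ecx=1^14=15
xor ecx, 5 → ecx=15^5=10
shr ebx, 4 → ebx=2>>4=0
sub edx, 1 → edx=5-1=4
cmp edx, 0  (cmp 4,0)
jg top: taken
xor ecx, 14 → ecx=10^14=4
xor ecx, 5 → ecx=4^5=1
shr ebx, 4 → ebx=0>>4=0
sub edx, 1 → edx=4-1=3
cmp edx, 0  (cmp 3,0)
jg top: taken
xor ecx, 14 → ecx=1^14=15
xor ecx, 5 → ecx=15^5=10
shr ebx, 4 → ebx=0>>4=0
sub edx, 1 → edx=3-1=2
cmp edx, 0  (cmp 2,0)
jg top: taken
xor ecx, 14 → ecx=10^14=4
xor ecx, 5 → ecx=4^5=1
shr ebx, 4 → ebx=0>>4=0
sub edx, 1 → edx=2-1=1
cmp edx, 0  (cmp 1,0)
jg top: taken
xor ecx, 14 → ecx=1^14=15
xor ecx, 5 → ecx=15^5=10
shr ebx, 4 → ebx=0>>4=0
sub edx, 1 → edx=1-1=0
cmp edx, 0  (cmp 0,0)
jg top: not taken
halt.

10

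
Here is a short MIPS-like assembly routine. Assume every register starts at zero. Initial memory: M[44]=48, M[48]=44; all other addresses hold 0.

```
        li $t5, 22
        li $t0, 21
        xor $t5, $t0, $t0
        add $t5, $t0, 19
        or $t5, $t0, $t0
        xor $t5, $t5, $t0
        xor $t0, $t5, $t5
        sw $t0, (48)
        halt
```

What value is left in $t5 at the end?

after li $t5, 22: $t5=22
after li $t0, 21: $t0=21
after xor $t5, $t0, $t0: $t5=21^21=0
after add $t5, $t0, 19: $t5=21+19=40
after or $t5, $t0, $t0: $t5=21|21=21
after xor $t5, $t5, $t0: $t5=21^21=0
after xor $t0, $t5, $t5: $t0=0^0=0
sw $t0, (48) → M[48]=0
halt.

0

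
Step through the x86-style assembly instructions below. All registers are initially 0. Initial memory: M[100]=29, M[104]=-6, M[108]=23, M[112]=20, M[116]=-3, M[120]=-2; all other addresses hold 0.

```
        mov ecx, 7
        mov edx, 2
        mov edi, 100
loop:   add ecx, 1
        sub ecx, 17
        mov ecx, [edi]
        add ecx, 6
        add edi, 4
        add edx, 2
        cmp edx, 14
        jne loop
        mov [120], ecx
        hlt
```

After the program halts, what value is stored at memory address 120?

mov ecx, 7 → ecx=7
mov edx, 2 → edx=2
mov edi, 100 → edi=100
add ecx, 1 → ecx=7+1=8
sub ecx, 17 → ecx=8-17=-9
mov ecx, [edi] → ecx=M[100]=29
add ecx, 6 → ecx=29+6=35
add edi, 4 → edi=100+4=104
add edx, 2 → edx=2+2=4
cmp edx, 14  (cmp 4,14)
jne loop: taken
add ecx, 1 → ecx=35+1=36
sub ecx, 17 → ecx=36-17=19
mov ecx, [edi] → ecx=M[104]=-6
add ecx, 6 → ecx=(-6)+6=0
add edi, 4 → edi=104+4=108
add edx, 2 → edx=4+2=6
cmp edx, 14  (cmp 6,14)
jne loop: taken
add ecx, 1 → ecx=0+1=1
sub ecx, 17 → ecx=1-17=-16
mov ecx, [edi] → ecx=M[108]=23
add ecx, 6 → ecx=23+6=29
add edi, 4 → edi=108+4=112
add edx, 2 → edx=6+2=8
cmp edx, 14  (cmp 8,14)
jne loop: taken
add ecx, 1 → ecx=29+1=30
sub ecx, 17 → ecx=30-17=13
mov ecx, [edi] → ecx=M[112]=20
add ecx, 6 → ecx=20+6=26
add edi, 4 → edi=112+4=116
add edx, 2 → edx=8+2=10
cmp edx, 14  (cmp 10,14)
jne loop: taken
add ecx, 1 → ecx=26+1=27
sub ecx, 17 → ecx=27-17=10
mov ecx, [edi] → ecx=M[116]=-3
add ecx, 6 → ecx=(-3)+6=3
add edi, 4 → edi=116+4=120
add edx, 2 → edx=10+2=12
cmp edx, 14  (cmp 12,14)
jne loop: taken
add ecx, 1 → ecx=3+1=4
sub ecx, 17 → ecx=4-17=-13
mov ecx, [edi] → ecx=M[120]=-2
add ecx, 6 → ecx=(-2)+6=4
add edi, 4 → edi=120+4=124
add edx, 2 → edx=12+2=14
cmp edx, 14  (cmp 14,14)
jne loop: not taken
mov [120], ecx → M[120]=4
halt.

4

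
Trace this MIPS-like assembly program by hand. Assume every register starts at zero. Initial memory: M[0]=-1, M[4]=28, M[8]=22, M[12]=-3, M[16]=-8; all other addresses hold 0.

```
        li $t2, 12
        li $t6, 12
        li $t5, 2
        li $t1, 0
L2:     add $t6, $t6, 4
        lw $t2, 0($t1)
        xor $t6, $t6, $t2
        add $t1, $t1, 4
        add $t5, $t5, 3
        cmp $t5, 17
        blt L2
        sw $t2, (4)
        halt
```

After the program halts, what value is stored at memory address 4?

$t2=12
$t6=12
$t5=2
$t1=0
$t6=12+4=16
$t2=M[0]=-1
$t6=16^(-1)=-17
$t1=0+4=4
$t5=2+3=5
cmp $t5, 17  (cmp 5,17)
blt L2: taken
$t6=(-17)+4=-13
$t2=M[4]=28
$t6=(-13)^28=-17
$t1=4+4=8
$t5=5+3=8
cmp $t5, 17  (cmp 8,17)
blt L2: taken
$t6=(-17)+4=-13
$t2=M[8]=22
$t6=(-13)^22=-27
$t1=8+4=12
$t5=8+3=11
cmp $t5, 17  (cmp 11,17)
blt L2: taken
$t6=(-27)+4=-23
$t2=M[12]=-3
$t6=(-23)^(-3)=20
$t1=12+4=16
$t5=11+3=14
cmp $t5, 17  (cmp 14,17)
blt L2: taken
$t6=20+4=24
$t2=M[16]=-8
$t6=24^(-8)=-32
$t1=16+4=20
$t5=14+3=17
cmp $t5, 17  (cmp 17,17)
blt L2: not taken
sw $t2, (4) → M[4]=-8
halt.

-8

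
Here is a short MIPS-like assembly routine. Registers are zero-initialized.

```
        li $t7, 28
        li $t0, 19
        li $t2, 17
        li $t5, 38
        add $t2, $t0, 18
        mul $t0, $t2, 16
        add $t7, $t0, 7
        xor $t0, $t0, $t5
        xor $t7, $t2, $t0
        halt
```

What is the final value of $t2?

after li $t7, 28: $t7=28
after li $t0, 19: $t0=19
after li $t2, 17: $t2=17
after li $t5, 38: $t5=38
after add $t2, $t0, 18: $t2=19+18=37
after mul $t0, $t2, 16: $t0=37*16=592
after add $t7, $t0, 7: $t7=592+7=599
after xor $t0, $t0, $t5: $t0=592^38=630
after xor $t7, $t2, $t0: $t7=37^630=595
halt.

37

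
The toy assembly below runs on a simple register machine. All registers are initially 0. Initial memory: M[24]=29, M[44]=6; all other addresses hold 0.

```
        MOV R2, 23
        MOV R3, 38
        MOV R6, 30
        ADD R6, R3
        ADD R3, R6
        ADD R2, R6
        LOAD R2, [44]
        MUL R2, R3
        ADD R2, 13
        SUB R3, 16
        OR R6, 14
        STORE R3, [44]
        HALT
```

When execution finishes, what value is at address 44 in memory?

MOV R2, 23 → R2=23
MOV R3, 38 → R3=38
MOV R6, 30 → R6=30
ADD R6, R3 → R6=30+38=68
ADD R3, R6 → R3=38+68=106
ADD R2, R6 → R2=23+68=91
LOAD R2, [44] → R2=M[44]=6
MUL R2, R3 → R2=6*106=636
ADD R2, 13 → R2=636+13=649
SUB R3, 16 → R3=106-16=90
OR R6, 14 → R6=68|14=78
STORE R3, [44] → M[44]=90
halt.

90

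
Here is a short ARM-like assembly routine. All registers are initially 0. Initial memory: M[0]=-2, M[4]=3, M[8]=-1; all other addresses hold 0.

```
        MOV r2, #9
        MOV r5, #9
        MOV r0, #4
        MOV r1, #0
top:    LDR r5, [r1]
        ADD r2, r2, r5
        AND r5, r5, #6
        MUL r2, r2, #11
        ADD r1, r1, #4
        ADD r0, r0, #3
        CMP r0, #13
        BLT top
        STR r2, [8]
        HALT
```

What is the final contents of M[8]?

after MOV r2, #9: r2=9
after MOV r5, #9: r5=9
after MOV r0, #4: r0=4
after MOV r1, #0: r1=0
after LDR r5, [r1]: r5=M[0]=-2
after ADD r2, r2, r5: r2=9+(-2)=7
after AND r5, r5, #6: r5=(-2)&6=6
after MUL r2, r2, #11: r2=7*11=77
after ADD r1, r1, #4: r1=0+4=4
after ADD r0, r0, #3: r0=4+3=7
CMP r0, #13  (cmp 7,13)
BLT top: taken
after LDR r5, [r1]: r5=M[4]=3
after ADD r2, r2, r5: r2=77+3=80
after AND r5, r5, #6: r5=3&6=2
after MUL r2, r2, #11: r2=80*11=880
after ADD r1, r1, #4: r1=4+4=8
after ADD r0, r0, #3: r0=7+3=10
CMP r0, #13  (cmp 10,13)
BLT top: taken
after LDR r5, [r1]: r5=M[8]=-1
after ADD r2, r2, r5: r2=880+(-1)=879
after AND r5, r5, #6: r5=(-1)&6=6
after MUL r2, r2, #11: r2=879*11=9669
after ADD r1, r1, #4: r1=8+4=12
after ADD r0, r0, #3: r0=10+3=13
CMP r0, #13  (cmp 13,13)
BLT top: not taken
STR r2, [8] → M[8]=9669
halt.

9669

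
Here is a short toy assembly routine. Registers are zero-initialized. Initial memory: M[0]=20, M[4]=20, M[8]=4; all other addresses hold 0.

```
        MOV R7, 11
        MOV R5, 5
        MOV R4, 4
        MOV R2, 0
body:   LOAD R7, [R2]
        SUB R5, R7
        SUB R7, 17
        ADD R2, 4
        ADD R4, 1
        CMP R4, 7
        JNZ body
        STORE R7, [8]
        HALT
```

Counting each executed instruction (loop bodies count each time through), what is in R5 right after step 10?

-15

MOV R7, 11 → R7=11
MOV R5, 5 → R5=5
MOV R4, 4 → R4=4
MOV R2, 0 → R2=0
LOAD R7, [R2] → R7=M[0]=20
SUB R5, R7 → R5=5-20=-15
SUB R7, 17 → R7=20-17=3
ADD R2, 4 → R2=0+4=4
ADD R4, 1 → R4=4+1=5
CMP R4, 7  (cmp 5,7)
After step 10: R5 = -15.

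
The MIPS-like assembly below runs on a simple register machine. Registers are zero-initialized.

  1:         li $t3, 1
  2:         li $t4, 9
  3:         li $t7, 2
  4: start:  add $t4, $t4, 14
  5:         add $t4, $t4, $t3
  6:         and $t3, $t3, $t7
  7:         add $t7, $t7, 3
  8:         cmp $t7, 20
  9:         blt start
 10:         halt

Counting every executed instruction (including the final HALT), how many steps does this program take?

40

li $t3, 1 → $t3=1
li $t4, 9 → $t4=9
li $t7, 2 → $t7=2
add $t4, $t4, 14 → $t4=9+14=23
add $t4, $t4, $t3 → $t4=23+1=24
and $t3, $t3, $t7 → $t3=1&2=0
add $t7, $t7, 3 → $t7=2+3=5
cmp $t7, 20  (cmp 5,20)
blt start: taken
add $t4, $t4, 14 → $t4=24+14=38
add $t4, $t4, $t3 → $t4=38+0=38
and $t3, $t3, $t7 → $t3=0&5=0
add $t7, $t7, 3 → $t7=5+3=8
cmp $t7, 20  (cmp 8,20)
blt start: taken
add $t4, $t4, 14 → $t4=38+14=52
add $t4, $t4, $t3 → $t4=52+0=52
and $t3, $t3, $t7 → $t3=0&8=0
add $t7, $t7, 3 → $t7=8+3=11
cmp $t7, 20  (cmp 11,20)
blt start: taken
add $t4, $t4, 14 → $t4=52+14=66
add $t4, $t4, $t3 → $t4=66+0=66
and $t3, $t3, $t7 → $t3=0&11=0
add $t7, $t7, 3 → $t7=11+3=14
cmp $t7, 20  (cmp 14,20)
blt start: taken
add $t4, $t4, 14 → $t4=66+14=80
add $t4, $t4, $t3 → $t4=80+0=80
and $t3, $t3, $t7 → $t3=0&14=0
add $t7, $t7, 3 → $t7=14+3=17
cmp $t7, 20  (cmp 17,20)
blt start: taken
add $t4, $t4, 14 → $t4=80+14=94
add $t4, $t4, $t3 → $t4=94+0=94
and $t3, $t3, $t7 → $t3=0&17=0
add $t7, $t7, 3 → $t7=17+3=20
cmp $t7, 20  (cmp 20,20)
blt start: not taken
halt.
Total executed instructions: 40.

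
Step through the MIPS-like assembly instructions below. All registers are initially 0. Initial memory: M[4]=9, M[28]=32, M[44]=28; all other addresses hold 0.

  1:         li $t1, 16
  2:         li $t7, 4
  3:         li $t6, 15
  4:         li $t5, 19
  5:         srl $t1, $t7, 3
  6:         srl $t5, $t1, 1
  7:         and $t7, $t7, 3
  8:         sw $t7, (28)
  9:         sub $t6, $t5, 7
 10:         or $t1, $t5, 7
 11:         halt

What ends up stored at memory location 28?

0

after li $t1, 16: $t1=16
after li $t7, 4: $t7=4
after li $t6, 15: $t6=15
after li $t5, 19: $t5=19
after srl $t1, $t7, 3: $t1=4>>3=0
after srl $t5, $t1, 1: $t5=0>>1=0
after and $t7, $t7, 3: $t7=4&3=0
sw $t7, (28) → M[28]=0
after sub $t6, $t5, 7: $t6=0-7=-7
after or $t1, $t5, 7: $t1=0|7=7
halt.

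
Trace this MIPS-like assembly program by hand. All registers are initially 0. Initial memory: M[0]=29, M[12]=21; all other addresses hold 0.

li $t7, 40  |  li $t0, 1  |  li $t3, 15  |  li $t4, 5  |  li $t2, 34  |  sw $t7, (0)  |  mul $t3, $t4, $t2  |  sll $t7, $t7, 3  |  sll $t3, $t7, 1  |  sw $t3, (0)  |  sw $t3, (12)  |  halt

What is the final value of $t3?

$t7=40
$t0=1
$t3=15
$t4=5
$t2=34
sw $t7, (0) → M[0]=40
$t3=5*34=170
$t7=40<<3=320
$t3=320<<1=640
sw $t3, (0) → M[0]=640
sw $t3, (12) → M[12]=640
halt.

640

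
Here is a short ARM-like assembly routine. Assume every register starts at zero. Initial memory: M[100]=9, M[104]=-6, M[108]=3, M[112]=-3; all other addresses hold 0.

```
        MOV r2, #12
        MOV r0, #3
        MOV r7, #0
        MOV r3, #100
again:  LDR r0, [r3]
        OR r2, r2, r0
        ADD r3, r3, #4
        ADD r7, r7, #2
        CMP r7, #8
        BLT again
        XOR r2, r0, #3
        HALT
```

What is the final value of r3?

116

MOV r2, #12 → r2=12
MOV r0, #3 → r0=3
MOV r7, #0 → r7=0
MOV r3, #100 → r3=100
LDR r0, [r3] → r0=M[100]=9
OR r2, r2, r0 → r2=12|9=13
ADD r3, r3, #4 → r3=100+4=104
ADD r7, r7, #2 → r7=0+2=2
CMP r7, #8  (cmp 2,8)
BLT again: taken
LDR r0, [r3] → r0=M[104]=-6
OR r2, r2, r0 → r2=13|(-6)=-1
ADD r3, r3, #4 → r3=104+4=108
ADD r7, r7, #2 → r7=2+2=4
CMP r7, #8  (cmp 4,8)
BLT again: taken
LDR r0, [r3] → r0=M[108]=3
OR r2, r2, r0 → r2=(-1)|3=-1
ADD r3, r3, #4 → r3=108+4=112
ADD r7, r7, #2 → r7=4+2=6
CMP r7, #8  (cmp 6,8)
BLT again: taken
LDR r0, [r3] → r0=M[112]=-3
OR r2, r2, r0 → r2=(-1)|(-3)=-1
ADD r3, r3, #4 → r3=112+4=116
ADD r7, r7, #2 → r7=6+2=8
CMP r7, #8  (cmp 8,8)
BLT again: not taken
XOR r2, r0, #3 → r2=(-3)^3=-2
halt.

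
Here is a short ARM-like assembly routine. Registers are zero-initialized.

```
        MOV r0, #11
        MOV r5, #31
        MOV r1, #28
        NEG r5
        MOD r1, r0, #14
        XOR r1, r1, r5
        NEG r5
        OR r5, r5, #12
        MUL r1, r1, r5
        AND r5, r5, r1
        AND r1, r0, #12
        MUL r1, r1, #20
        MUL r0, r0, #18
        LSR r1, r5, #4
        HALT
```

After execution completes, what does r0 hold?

198

r0=11
r5=31
r1=28
r5=-(31)=-31
r1=11%14=11
r1=11^(-31)=-22
r5=-(-31)=31
r5=31|12=31
r1=(-22)*31=-682
r5=31&(-682)=22
r1=11&12=8
r1=8*20=160
r0=11*18=198
r1=22>>4=1
halt.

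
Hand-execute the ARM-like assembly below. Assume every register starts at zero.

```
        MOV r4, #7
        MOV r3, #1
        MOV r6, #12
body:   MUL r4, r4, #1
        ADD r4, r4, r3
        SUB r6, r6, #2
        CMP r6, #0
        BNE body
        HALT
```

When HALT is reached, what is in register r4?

13

after MOV r4, #7: r4=7
after MOV r3, #1: r3=1
after MOV r6, #12: r6=12
after MUL r4, r4, #1: r4=7*1=7
after ADD r4, r4, r3: r4=7+1=8
after SUB r6, r6, #2: r6=12-2=10
CMP r6, #0  (cmp 10,0)
BNE body: taken
after MUL r4, r4, #1: r4=8*1=8
after ADD r4, r4, r3: r4=8+1=9
after SUB r6, r6, #2: r6=10-2=8
CMP r6, #0  (cmp 8,0)
BNE body: taken
after MUL r4, r4, #1: r4=9*1=9
after ADD r4, r4, r3: r4=9+1=10
after SUB r6, r6, #2: r6=8-2=6
CMP r6, #0  (cmp 6,0)
BNE body: taken
after MUL r4, r4, #1: r4=10*1=10
after ADD r4, r4, r3: r4=10+1=11
after SUB r6, r6, #2: r6=6-2=4
CMP r6, #0  (cmp 4,0)
BNE body: taken
after MUL r4, r4, #1: r4=11*1=11
after ADD r4, r4, r3: r4=11+1=12
after SUB r6, r6, #2: r6=4-2=2
CMP r6, #0  (cmp 2,0)
BNE body: taken
after MUL r4, r4, #1: r4=12*1=12
after ADD r4, r4, r3: r4=12+1=13
after SUB r6, r6, #2: r6=2-2=0
CMP r6, #0  (cmp 0,0)
BNE body: not taken
halt.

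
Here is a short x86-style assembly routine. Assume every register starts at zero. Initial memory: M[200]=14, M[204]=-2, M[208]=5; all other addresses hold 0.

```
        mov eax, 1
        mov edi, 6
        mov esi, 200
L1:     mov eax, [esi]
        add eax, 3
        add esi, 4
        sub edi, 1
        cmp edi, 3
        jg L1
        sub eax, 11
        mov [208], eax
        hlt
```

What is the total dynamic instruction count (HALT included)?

after mov eax, 1: eax=1
after mov edi, 6: edi=6
after mov esi, 200: esi=200
after mov eax, [esi]: eax=M[200]=14
after add eax, 3: eax=14+3=17
after add esi, 4: esi=200+4=204
after sub edi, 1: edi=6-1=5
cmp edi, 3  (cmp 5,3)
jg L1: taken
after mov eax, [esi]: eax=M[204]=-2
after add eax, 3: eax=(-2)+3=1
after add esi, 4: esi=204+4=208
after sub edi, 1: edi=5-1=4
cmp edi, 3  (cmp 4,3)
jg L1: taken
after mov eax, [esi]: eax=M[208]=5
after add eax, 3: eax=5+3=8
after add esi, 4: esi=208+4=212
after sub edi, 1: edi=4-1=3
cmp edi, 3  (cmp 3,3)
jg L1: not taken
after sub eax, 11: eax=8-11=-3
mov [208], eax → M[208]=-3
halt.
Total executed instructions: 24.

24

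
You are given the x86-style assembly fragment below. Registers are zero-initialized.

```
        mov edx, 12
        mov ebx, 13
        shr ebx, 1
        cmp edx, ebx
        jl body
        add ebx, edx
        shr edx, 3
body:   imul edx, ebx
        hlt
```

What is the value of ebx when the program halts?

18

after mov edx, 12: edx=12
after mov ebx, 13: ebx=13
after shr ebx, 1: ebx=13>>1=6
cmp edx, ebx  (cmp 12,6)
jl body: not taken
after add ebx, edx: ebx=6+12=18
after shr edx, 3: edx=12>>3=1
after imul edx, ebx: edx=1*18=18
halt.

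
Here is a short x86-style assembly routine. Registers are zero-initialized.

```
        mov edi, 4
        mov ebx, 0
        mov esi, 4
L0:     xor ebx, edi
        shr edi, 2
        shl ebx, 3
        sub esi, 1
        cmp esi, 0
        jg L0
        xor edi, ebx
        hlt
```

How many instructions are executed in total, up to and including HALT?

mov edi, 4 → edi=4
mov ebx, 0 → ebx=0
mov esi, 4 → esi=4
xor ebx, edi → ebx=0^4=4
shr edi, 2 → edi=4>>2=1
shl ebx, 3 → ebx=4<<3=32
sub esi, 1 → esi=4-1=3
cmp esi, 0  (cmp 3,0)
jg L0: taken
xor ebx, edi → ebx=32^1=33
shr edi, 2 → edi=1>>2=0
shl ebx, 3 → ebx=33<<3=264
sub esi, 1 → esi=3-1=2
cmp esi, 0  (cmp 2,0)
jg L0: taken
xor ebx, edi → ebx=264^0=264
shr edi, 2 → edi=0>>2=0
shl ebx, 3 → ebx=264<<3=2112
sub esi, 1 → esi=2-1=1
cmp esi, 0  (cmp 1,0)
jg L0: taken
xor ebx, edi → ebx=2112^0=2112
shr edi, 2 → edi=0>>2=0
shl ebx, 3 → ebx=2112<<3=16896
sub esi, 1 → esi=1-1=0
cmp esi, 0  (cmp 0,0)
jg L0: not taken
xor edi, ebx → edi=0^16896=16896
halt.
Total executed instructions: 29.

29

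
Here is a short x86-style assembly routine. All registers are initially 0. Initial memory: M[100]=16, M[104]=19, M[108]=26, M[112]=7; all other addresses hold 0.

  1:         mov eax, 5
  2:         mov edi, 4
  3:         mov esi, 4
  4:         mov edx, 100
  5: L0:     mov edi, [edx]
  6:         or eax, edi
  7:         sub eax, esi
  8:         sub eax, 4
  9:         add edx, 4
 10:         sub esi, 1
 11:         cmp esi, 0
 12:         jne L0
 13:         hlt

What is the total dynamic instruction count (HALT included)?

mov eax, 5 → eax=5
mov edi, 4 → edi=4
mov esi, 4 → esi=4
mov edx, 100 → edx=100
mov edi, [edx] → edi=M[100]=16
or eax, edi → eax=5|16=21
sub eax, esi → eax=21-4=17
sub eax, 4 → eax=17-4=13
add edx, 4 → edx=100+4=104
sub esi, 1 → esi=4-1=3
cmp esi, 0  (cmp 3,0)
jne L0: taken
mov edi, [edx] → edi=M[104]=19
or eax, edi → eax=13|19=31
sub eax, esi → eax=31-3=28
sub eax, 4 → eax=28-4=24
add edx, 4 → edx=104+4=108
sub esi, 1 → esi=3-1=2
cmp esi, 0  (cmp 2,0)
jne L0: taken
mov edi, [edx] → edi=M[108]=26
or eax, edi → eax=24|26=26
sub eax, esi → eax=26-2=24
sub eax, 4 → eax=24-4=20
add edx, 4 → edx=108+4=112
sub esi, 1 → esi=2-1=1
cmp esi, 0  (cmp 1,0)
jne L0: taken
mov edi, [edx] → edi=M[112]=7
or eax, edi → eax=20|7=23
sub eax, esi → eax=23-1=22
sub eax, 4 → eax=22-4=18
add edx, 4 → edx=112+4=116
sub esi, 1 → esi=1-1=0
cmp esi, 0  (cmp 0,0)
jne L0: not taken
halt.
Total executed instructions: 37.

37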